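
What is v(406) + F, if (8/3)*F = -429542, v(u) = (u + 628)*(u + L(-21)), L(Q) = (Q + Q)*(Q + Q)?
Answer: 8330807/4 ≈ 2.0827e+6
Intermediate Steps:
L(Q) = 4*Q**2 (L(Q) = (2*Q)*(2*Q) = 4*Q**2)
v(u) = (628 + u)*(1764 + u) (v(u) = (u + 628)*(u + 4*(-21)**2) = (628 + u)*(u + 4*441) = (628 + u)*(u + 1764) = (628 + u)*(1764 + u))
F = -644313/4 (F = (3/8)*(-429542) = -644313/4 ≈ -1.6108e+5)
v(406) + F = (1107792 + 406**2 + 2392*406) - 644313/4 = (1107792 + 164836 + 971152) - 644313/4 = 2243780 - 644313/4 = 8330807/4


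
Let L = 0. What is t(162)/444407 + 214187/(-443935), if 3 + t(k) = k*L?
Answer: -5009870206/10383569555 ≈ -0.48248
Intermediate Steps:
t(k) = -3 (t(k) = -3 + k*0 = -3 + 0 = -3)
t(162)/444407 + 214187/(-443935) = -3/444407 + 214187/(-443935) = -3*1/444407 + 214187*(-1/443935) = -3/444407 - 11273/23365 = -5009870206/10383569555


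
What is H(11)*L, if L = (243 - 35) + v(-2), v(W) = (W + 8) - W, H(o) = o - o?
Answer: 0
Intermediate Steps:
H(o) = 0
v(W) = 8 (v(W) = (8 + W) - W = 8)
L = 216 (L = (243 - 35) + 8 = 208 + 8 = 216)
H(11)*L = 0*216 = 0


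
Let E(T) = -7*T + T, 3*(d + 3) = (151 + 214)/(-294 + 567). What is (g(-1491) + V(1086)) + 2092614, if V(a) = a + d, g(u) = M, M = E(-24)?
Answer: 1714856144/819 ≈ 2.0938e+6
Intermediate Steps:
d = -2092/819 (d = -3 + ((151 + 214)/(-294 + 567))/3 = -3 + (365/273)/3 = -3 + (365*(1/273))/3 = -3 + (1/3)*(365/273) = -3 + 365/819 = -2092/819 ≈ -2.5543)
E(T) = -6*T
M = 144 (M = -6*(-24) = 144)
g(u) = 144
V(a) = -2092/819 + a (V(a) = a - 2092/819 = -2092/819 + a)
(g(-1491) + V(1086)) + 2092614 = (144 + (-2092/819 + 1086)) + 2092614 = (144 + 887342/819) + 2092614 = 1005278/819 + 2092614 = 1714856144/819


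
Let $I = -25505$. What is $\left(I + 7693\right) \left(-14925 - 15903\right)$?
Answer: $549108336$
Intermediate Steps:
$\left(I + 7693\right) \left(-14925 - 15903\right) = \left(-25505 + 7693\right) \left(-14925 - 15903\right) = - 17812 \left(-14925 - 15903\right) = \left(-17812\right) \left(-30828\right) = 549108336$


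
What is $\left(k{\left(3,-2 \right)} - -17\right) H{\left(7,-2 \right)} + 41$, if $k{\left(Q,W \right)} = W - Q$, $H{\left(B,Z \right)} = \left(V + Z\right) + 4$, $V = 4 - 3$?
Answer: $77$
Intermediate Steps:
$V = 1$
$H{\left(B,Z \right)} = 5 + Z$ ($H{\left(B,Z \right)} = \left(1 + Z\right) + 4 = 5 + Z$)
$\left(k{\left(3,-2 \right)} - -17\right) H{\left(7,-2 \right)} + 41 = \left(\left(-2 - 3\right) - -17\right) \left(5 - 2\right) + 41 = \left(\left(-2 - 3\right) + 17\right) 3 + 41 = \left(-5 + 17\right) 3 + 41 = 12 \cdot 3 + 41 = 36 + 41 = 77$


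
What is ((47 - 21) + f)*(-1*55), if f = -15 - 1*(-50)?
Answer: -3355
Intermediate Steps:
f = 35 (f = -15 + 50 = 35)
((47 - 21) + f)*(-1*55) = ((47 - 21) + 35)*(-1*55) = (26 + 35)*(-55) = 61*(-55) = -3355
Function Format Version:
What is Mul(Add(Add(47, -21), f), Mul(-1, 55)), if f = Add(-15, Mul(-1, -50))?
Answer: -3355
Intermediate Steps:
f = 35 (f = Add(-15, 50) = 35)
Mul(Add(Add(47, -21), f), Mul(-1, 55)) = Mul(Add(Add(47, -21), 35), Mul(-1, 55)) = Mul(Add(26, 35), -55) = Mul(61, -55) = -3355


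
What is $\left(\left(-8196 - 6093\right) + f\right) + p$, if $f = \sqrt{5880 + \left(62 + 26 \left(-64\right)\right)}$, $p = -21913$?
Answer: $-36202 + \sqrt{4278} \approx -36137.0$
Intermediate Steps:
$f = \sqrt{4278}$ ($f = \sqrt{5880 + \left(62 - 1664\right)} = \sqrt{5880 - 1602} = \sqrt{4278} \approx 65.406$)
$\left(\left(-8196 - 6093\right) + f\right) + p = \left(\left(-8196 - 6093\right) + \sqrt{4278}\right) - 21913 = \left(-14289 + \sqrt{4278}\right) - 21913 = -36202 + \sqrt{4278}$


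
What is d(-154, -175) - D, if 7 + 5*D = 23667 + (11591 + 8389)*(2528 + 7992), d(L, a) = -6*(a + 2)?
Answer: -42041614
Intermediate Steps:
d(L, a) = -12 - 6*a (d(L, a) = -6*(2 + a) = -12 - 6*a)
D = 42042652 (D = -7/5 + (23667 + (11591 + 8389)*(2528 + 7992))/5 = -7/5 + (23667 + 19980*10520)/5 = -7/5 + (23667 + 210189600)/5 = -7/5 + (⅕)*210213267 = -7/5 + 210213267/5 = 42042652)
d(-154, -175) - D = (-12 - 6*(-175)) - 1*42042652 = (-12 + 1050) - 42042652 = 1038 - 42042652 = -42041614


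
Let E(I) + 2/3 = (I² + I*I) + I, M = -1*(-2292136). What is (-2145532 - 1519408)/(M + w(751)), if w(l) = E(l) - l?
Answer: -2748705/2565103 ≈ -1.0716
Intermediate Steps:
M = 2292136
E(I) = -⅔ + I + 2*I² (E(I) = -⅔ + ((I² + I*I) + I) = -⅔ + ((I² + I²) + I) = -⅔ + (2*I² + I) = -⅔ + (I + 2*I²) = -⅔ + I + 2*I²)
w(l) = -⅔ + 2*l² (w(l) = (-⅔ + l + 2*l²) - l = -⅔ + 2*l²)
(-2145532 - 1519408)/(M + w(751)) = (-2145532 - 1519408)/(2292136 + (-⅔ + 2*751²)) = -3664940/(2292136 + (-⅔ + 2*564001)) = -3664940/(2292136 + (-⅔ + 1128002)) = -3664940/(2292136 + 3384004/3) = -3664940/10260412/3 = -3664940*3/10260412 = -2748705/2565103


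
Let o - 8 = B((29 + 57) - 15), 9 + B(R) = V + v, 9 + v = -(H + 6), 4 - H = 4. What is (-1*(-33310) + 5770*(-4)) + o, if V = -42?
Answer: 10172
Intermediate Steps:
H = 0 (H = 4 - 1*4 = 4 - 4 = 0)
v = -15 (v = -9 - (0 + 6) = -9 - 1*6 = -9 - 6 = -15)
B(R) = -66 (B(R) = -9 + (-42 - 15) = -9 - 57 = -66)
o = -58 (o = 8 - 66 = -58)
(-1*(-33310) + 5770*(-4)) + o = (-1*(-33310) + 5770*(-4)) - 58 = (33310 - 23080) - 58 = 10230 - 58 = 10172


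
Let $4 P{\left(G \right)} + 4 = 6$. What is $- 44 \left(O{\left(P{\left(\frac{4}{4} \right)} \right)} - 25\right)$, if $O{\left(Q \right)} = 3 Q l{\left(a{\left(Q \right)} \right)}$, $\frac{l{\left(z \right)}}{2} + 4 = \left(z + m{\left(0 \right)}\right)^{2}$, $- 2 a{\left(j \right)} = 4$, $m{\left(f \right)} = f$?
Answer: $1100$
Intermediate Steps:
$P{\left(G \right)} = \frac{1}{2}$ ($P{\left(G \right)} = -1 + \frac{1}{4} \cdot 6 = -1 + \frac{3}{2} = \frac{1}{2}$)
$a{\left(j \right)} = -2$ ($a{\left(j \right)} = \left(- \frac{1}{2}\right) 4 = -2$)
$l{\left(z \right)} = -8 + 2 z^{2}$ ($l{\left(z \right)} = -8 + 2 \left(z + 0\right)^{2} = -8 + 2 z^{2}$)
$O{\left(Q \right)} = 0$ ($O{\left(Q \right)} = 3 Q \left(-8 + 2 \left(-2\right)^{2}\right) = 3 Q \left(-8 + 2 \cdot 4\right) = 3 Q \left(-8 + 8\right) = 3 Q 0 = 0$)
$- 44 \left(O{\left(P{\left(\frac{4}{4} \right)} \right)} - 25\right) = - 44 \left(0 - 25\right) = \left(-44\right) \left(-25\right) = 1100$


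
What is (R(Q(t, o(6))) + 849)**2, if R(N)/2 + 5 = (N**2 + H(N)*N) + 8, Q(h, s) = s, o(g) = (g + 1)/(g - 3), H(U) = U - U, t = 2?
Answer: 60730849/81 ≈ 7.4976e+5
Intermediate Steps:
H(U) = 0
o(g) = (1 + g)/(-3 + g)
R(N) = 6 + 2*N**2 (R(N) = -10 + 2*((N**2 + 0*N) + 8) = -10 + 2*((N**2 + 0) + 8) = -10 + 2*(N**2 + 8) = -10 + 2*(8 + N**2) = -10 + (16 + 2*N**2) = 6 + 2*N**2)
(R(Q(t, o(6))) + 849)**2 = ((6 + 2*((1 + 6)/(-3 + 6))**2) + 849)**2 = ((6 + 2*(7/3)**2) + 849)**2 = ((6 + 2*(49/9)) + 849)**2 = ((6 + 98/9) + 849)**2 = (152/9 + 849)**2 = (7793/9)**2 = 60730849/81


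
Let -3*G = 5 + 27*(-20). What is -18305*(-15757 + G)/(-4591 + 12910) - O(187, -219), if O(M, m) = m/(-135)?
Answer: 4277309971/124785 ≈ 34277.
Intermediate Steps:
O(M, m) = -m/135 (O(M, m) = m*(-1/135) = -m/135)
G = 535/3 (G = -(5 + 27*(-20))/3 = -(5 - 540)/3 = -⅓*(-535) = 535/3 ≈ 178.33)
-18305*(-15757 + G)/(-4591 + 12910) - O(187, -219) = -18305*(-15757 + 535/3)/(-4591 + 12910) - (-1)*(-219)/135 = -18305/(8319/(-46736/3)) - 1*73/45 = -18305/(8319*(-3/46736)) - 73/45 = -18305/(-24957/46736) - 73/45 = -18305*(-46736/24957) - 73/45 = 855502480/24957 - 73/45 = 4277309971/124785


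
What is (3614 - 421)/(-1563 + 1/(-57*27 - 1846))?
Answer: -10808305/5290756 ≈ -2.0429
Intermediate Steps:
(3614 - 421)/(-1563 + 1/(-57*27 - 1846)) = 3193/(-1563 + 1/(-1539 - 1846)) = 3193/(-1563 + 1/(-3385)) = 3193/(-1563 - 1/3385) = 3193/(-5290756/3385) = 3193*(-3385/5290756) = -10808305/5290756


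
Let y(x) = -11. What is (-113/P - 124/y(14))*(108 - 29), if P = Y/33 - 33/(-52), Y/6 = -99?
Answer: 13952032/9933 ≈ 1404.6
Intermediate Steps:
Y = -594 (Y = 6*(-99) = -594)
P = -903/52 (P = -594/33 - 33/(-52) = -594*1/33 - 33*(-1/52) = -18 + 33/52 = -903/52 ≈ -17.365)
(-113/P - 124/y(14))*(108 - 29) = (-113/(-903/52) - 124/(-11))*(108 - 29) = (-113*(-52/903) - 124*(-1/11))*79 = (5876/903 + 124/11)*79 = (176608/9933)*79 = 13952032/9933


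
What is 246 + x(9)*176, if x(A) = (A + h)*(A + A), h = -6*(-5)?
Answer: 123798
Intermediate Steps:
h = 30
x(A) = 2*A*(30 + A) (x(A) = (A + 30)*(A + A) = (30 + A)*(2*A) = 2*A*(30 + A))
246 + x(9)*176 = 246 + (2*9*(30 + 9))*176 = 246 + (2*9*39)*176 = 246 + 702*176 = 246 + 123552 = 123798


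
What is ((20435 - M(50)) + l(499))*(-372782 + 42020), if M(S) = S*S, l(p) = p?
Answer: -6097266708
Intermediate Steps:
M(S) = S²
((20435 - M(50)) + l(499))*(-372782 + 42020) = ((20435 - 1*50²) + 499)*(-372782 + 42020) = ((20435 - 1*2500) + 499)*(-330762) = ((20435 - 2500) + 499)*(-330762) = (17935 + 499)*(-330762) = 18434*(-330762) = -6097266708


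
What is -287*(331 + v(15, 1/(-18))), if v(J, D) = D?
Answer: -1709659/18 ≈ -94981.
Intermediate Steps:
-287*(331 + v(15, 1/(-18))) = -287*(331 + 1/(-18)) = -287*(331 - 1/18) = -287*5957/18 = -1709659/18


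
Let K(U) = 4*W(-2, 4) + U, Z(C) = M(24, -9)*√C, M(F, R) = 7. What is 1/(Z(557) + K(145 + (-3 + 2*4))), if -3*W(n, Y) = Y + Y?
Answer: -1254/70913 + 63*√557/70913 ≈ 0.0032836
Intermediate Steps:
W(n, Y) = -2*Y/3 (W(n, Y) = -(Y + Y)/3 = -2*Y/3)
Z(C) = 7*√C
K(U) = -32/3 + U (K(U) = 4*(-⅔*4) + U = 4*(-8/3) + U = -32/3 + U)
1/(Z(557) + K(145 + (-3 + 2*4))) = 1/(7*√557 + (-32/3 + (145 + (-3 + 2*4)))) = 1/(7*√557 + (-32/3 + (145 + (-3 + 8)))) = 1/(7*√557 + (-32/3 + (145 + 5))) = 1/(7*√557 + (-32/3 + 150)) = 1/(7*√557 + 418/3) = 1/(418/3 + 7*√557)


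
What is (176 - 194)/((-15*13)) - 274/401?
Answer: -15404/26065 ≈ -0.59098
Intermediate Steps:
(176 - 194)/((-15*13)) - 274/401 = -18/(-195) - 274*1/401 = -18*(-1/195) - 274/401 = 6/65 - 274/401 = -15404/26065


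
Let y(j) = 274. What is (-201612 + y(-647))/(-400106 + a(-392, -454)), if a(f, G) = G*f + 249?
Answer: 201338/221889 ≈ 0.90738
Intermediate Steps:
a(f, G) = 249 + G*f
(-201612 + y(-647))/(-400106 + a(-392, -454)) = (-201612 + 274)/(-400106 + (249 - 454*(-392))) = -201338/(-400106 + (249 + 177968)) = -201338/(-400106 + 178217) = -201338/(-221889) = -201338*(-1/221889) = 201338/221889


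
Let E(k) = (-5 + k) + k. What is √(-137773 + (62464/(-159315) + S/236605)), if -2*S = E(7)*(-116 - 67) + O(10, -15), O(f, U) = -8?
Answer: I*√31321784314211409366324990/15077890230 ≈ 371.18*I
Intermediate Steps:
E(k) = -5 + 2*k
S = 1655/2 (S = -((-5 + 2*7)*(-116 - 67) - 8)/2 = -((-5 + 14)*(-183) - 8)/2 = -(9*(-183) - 8)/2 = -(-1647 - 8)/2 = -½*(-1655) = 1655/2 ≈ 827.50)
√(-137773 + (62464/(-159315) + S/236605)) = √(-137773 + (62464/(-159315) + (1655/2)/236605)) = √(-137773 + (62464*(-1/159315) + (1655/2)*(1/236605))) = √(-137773 + (-62464/159315 + 331/94642)) = √(-137773 - 5858984623/15077890230) = √(-2077332029642413/15077890230) = I*√31321784314211409366324990/15077890230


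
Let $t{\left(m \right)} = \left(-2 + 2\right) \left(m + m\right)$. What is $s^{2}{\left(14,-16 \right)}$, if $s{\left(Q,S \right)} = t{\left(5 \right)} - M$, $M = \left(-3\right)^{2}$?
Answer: $81$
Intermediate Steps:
$t{\left(m \right)} = 0$ ($t{\left(m \right)} = 0 \cdot 2 m = 0$)
$M = 9$
$s{\left(Q,S \right)} = -9$ ($s{\left(Q,S \right)} = 0 - 9 = -9$)
$s^{2}{\left(14,-16 \right)} = \left(-9\right)^{2} = 81$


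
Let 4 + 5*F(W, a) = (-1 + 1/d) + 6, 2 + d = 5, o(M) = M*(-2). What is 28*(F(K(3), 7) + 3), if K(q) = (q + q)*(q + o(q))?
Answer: 1372/15 ≈ 91.467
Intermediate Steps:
o(M) = -2*M
d = 3 (d = -2 + 5 = 3)
K(q) = -2*q² (K(q) = (q + q)*(q - 2*q) = (2*q)*(-q) = -2*q²)
F(W, a) = 4/15 (F(W, a) = -⅘ + ((-1 + 1/3) + 6)/5 = -⅘ + ((-1 + ⅓) + 6)/5 = -⅘ + (-⅔ + 6)/5 = -⅘ + (⅕)*(16/3) = -⅘ + 16/15 = 4/15)
28*(F(K(3), 7) + 3) = 28*(4/15 + 3) = 28*(49/15) = 1372/15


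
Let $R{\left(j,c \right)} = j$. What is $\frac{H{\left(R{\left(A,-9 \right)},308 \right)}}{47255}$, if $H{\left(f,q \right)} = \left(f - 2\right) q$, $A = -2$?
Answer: $- \frac{1232}{47255} \approx -0.026071$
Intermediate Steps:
$H{\left(f,q \right)} = q \left(-2 + f\right)$ ($H{\left(f,q \right)} = \left(-2 + f\right) q = q \left(-2 + f\right)$)
$\frac{H{\left(R{\left(A,-9 \right)},308 \right)}}{47255} = \frac{308 \left(-2 - 2\right)}{47255} = 308 \left(-4\right) \frac{1}{47255} = \left(-1232\right) \frac{1}{47255} = - \frac{1232}{47255}$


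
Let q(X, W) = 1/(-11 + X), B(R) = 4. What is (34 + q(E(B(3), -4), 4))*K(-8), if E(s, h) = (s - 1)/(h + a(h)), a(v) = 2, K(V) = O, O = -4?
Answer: -3392/25 ≈ -135.68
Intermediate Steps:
K(V) = -4
E(s, h) = (-1 + s)/(2 + h) (E(s, h) = (s - 1)/(h + 2) = (-1 + s)/(2 + h))
(34 + q(E(B(3), -4), 4))*K(-8) = (34 + 1/(-11 + (-1 + 4)/(2 - 4)))*(-4) = (34 + 1/(-11 + 3/(-2)))*(-4) = (34 + 1/(-11 - 1/2*3))*(-4) = (34 + 1/(-11 - 3/2))*(-4) = (34 + 1/(-25/2))*(-4) = (34 - 2/25)*(-4) = (848/25)*(-4) = -3392/25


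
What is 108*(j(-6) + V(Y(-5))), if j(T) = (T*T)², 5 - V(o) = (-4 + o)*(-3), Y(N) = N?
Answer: 137592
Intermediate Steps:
V(o) = -7 + 3*o (V(o) = 5 - (-4 + o)*(-3) = 5 - (12 - 3*o) = 5 + (-12 + 3*o) = -7 + 3*o)
j(T) = T⁴ (j(T) = (T²)² = T⁴)
108*(j(-6) + V(Y(-5))) = 108*((-6)⁴ + (-7 + 3*(-5))) = 108*(1296 + (-7 - 15)) = 108*(1296 - 22) = 108*1274 = 137592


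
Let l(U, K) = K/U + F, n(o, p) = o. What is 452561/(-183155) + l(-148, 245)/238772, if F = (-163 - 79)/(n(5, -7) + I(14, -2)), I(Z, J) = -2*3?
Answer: -15986201467111/6472378277680 ≈ -2.4699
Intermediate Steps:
I(Z, J) = -6
F = 242 (F = (-163 - 79)/(5 - 6) = -242/(-1) = -242*(-1) = 242)
l(U, K) = 242 + K/U (l(U, K) = K/U + 242 = 242 + K/U)
452561/(-183155) + l(-148, 245)/238772 = 452561/(-183155) + (242 + 245/(-148))/238772 = 452561*(-1/183155) + (242 + 245*(-1/148))*(1/238772) = -452561/183155 + (242 - 245/148)*(1/238772) = -452561/183155 + (35571/148)*(1/238772) = -452561/183155 + 35571/35338256 = -15986201467111/6472378277680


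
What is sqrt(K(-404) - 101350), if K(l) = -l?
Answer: I*sqrt(100946) ≈ 317.72*I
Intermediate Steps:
sqrt(K(-404) - 101350) = sqrt(-1*(-404) - 101350) = sqrt(404 - 101350) = sqrt(-100946) = I*sqrt(100946)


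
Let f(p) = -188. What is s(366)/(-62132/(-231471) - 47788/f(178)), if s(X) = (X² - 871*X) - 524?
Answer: -2016491559498/2768304241 ≈ -728.42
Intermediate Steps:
s(X) = -524 + X² - 871*X
s(366)/(-62132/(-231471) - 47788/f(178)) = (-524 + 366² - 871*366)/(-62132/(-231471) - 47788/(-188)) = (-524 + 133956 - 318786)/(-62132*(-1/231471) - 47788*(-1/188)) = -185354/(62132/231471 + 11947/47) = -185354/2768304241/10879137 = -185354*10879137/2768304241 = -2016491559498/2768304241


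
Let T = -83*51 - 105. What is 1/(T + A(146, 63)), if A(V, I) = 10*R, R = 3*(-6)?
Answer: -1/4518 ≈ -0.00022134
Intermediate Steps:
R = -18
A(V, I) = -180 (A(V, I) = 10*(-18) = -180)
T = -4338 (T = -4233 - 105 = -4338)
1/(T + A(146, 63)) = 1/(-4338 - 180) = 1/(-4518) = -1/4518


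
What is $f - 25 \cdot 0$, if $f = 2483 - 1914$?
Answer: $569$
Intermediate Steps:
$f = 569$ ($f = 2483 - 1914 = 569$)
$f - 25 \cdot 0 = 569 - 25 \cdot 0 = 569 - 0 = 569 + 0 = 569$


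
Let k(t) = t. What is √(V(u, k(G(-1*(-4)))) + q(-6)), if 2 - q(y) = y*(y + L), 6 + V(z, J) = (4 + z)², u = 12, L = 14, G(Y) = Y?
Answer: 10*√3 ≈ 17.320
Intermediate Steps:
V(z, J) = -6 + (4 + z)²
q(y) = 2 - y*(14 + y) (q(y) = 2 - y*(y + 14) = 2 - y*(14 + y))
√(V(u, k(G(-1*(-4)))) + q(-6)) = √((-6 + (4 + 12)²) + (2 - 1*(-6)² - 14*(-6))) = √((-6 + 16²) + (2 - 1*36 + 84)) = √((-6 + 256) + (2 - 36 + 84)) = √(250 + 50) = √300 = 10*√3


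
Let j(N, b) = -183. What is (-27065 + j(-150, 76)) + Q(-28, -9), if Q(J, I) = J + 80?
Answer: -27196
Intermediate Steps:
Q(J, I) = 80 + J
(-27065 + j(-150, 76)) + Q(-28, -9) = (-27065 - 183) + (80 - 28) = -27248 + 52 = -27196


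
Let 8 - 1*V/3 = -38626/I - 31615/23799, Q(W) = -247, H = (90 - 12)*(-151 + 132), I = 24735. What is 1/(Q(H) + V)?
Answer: -65407585/14018805722 ≈ -0.0046657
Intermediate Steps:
H = -1482 (H = 78*(-19) = -1482)
V = 2136867773/65407585 (V = 24 - 3*(-38626/24735 - 31615/23799) = 24 - 3*(-567085733/196222755) = 24 + 567085733/65407585 = 2136867773/65407585 ≈ 32.670)
1/(Q(H) + V) = 1/(-247 + 2136867773/65407585) = 1/(-14018805722/65407585) = -65407585/14018805722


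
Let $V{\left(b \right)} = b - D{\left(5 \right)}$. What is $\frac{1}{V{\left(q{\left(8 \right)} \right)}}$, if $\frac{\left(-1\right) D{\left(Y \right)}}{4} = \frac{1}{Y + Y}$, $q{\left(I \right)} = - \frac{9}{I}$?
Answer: $- \frac{40}{29} \approx -1.3793$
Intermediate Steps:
$D{\left(Y \right)} = - \frac{2}{Y}$ ($D{\left(Y \right)} = - \frac{4}{Y + Y} = - \frac{4}{2 Y} = - 4 \frac{1}{2 Y} = - \frac{2}{Y}$)
$V{\left(b \right)} = \frac{2}{5} + b$ ($V{\left(b \right)} = b - - \frac{2}{5} = b + \frac{2}{5} = \frac{2}{5} + b$)
$\frac{1}{V{\left(q{\left(8 \right)} \right)}} = \frac{1}{\frac{2}{5} - \frac{9}{8}} = \frac{1}{- \frac{29}{40}} = - \frac{40}{29}$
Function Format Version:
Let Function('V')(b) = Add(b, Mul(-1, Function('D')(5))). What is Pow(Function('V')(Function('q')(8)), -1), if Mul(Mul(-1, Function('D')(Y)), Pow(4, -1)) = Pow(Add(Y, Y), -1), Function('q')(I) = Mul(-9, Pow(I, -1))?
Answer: Rational(-40, 29) ≈ -1.3793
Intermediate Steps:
Function('D')(Y) = Mul(-2, Pow(Y, -1)) (Function('D')(Y) = Mul(-4, Pow(Add(Y, Y), -1)) = Mul(-4, Pow(Mul(2, Y), -1)) = Mul(-4, Mul(Rational(1, 2), Pow(Y, -1))) = Mul(-2, Pow(Y, -1)))
Function('V')(b) = Add(Rational(2, 5), b) (Function('V')(b) = Add(b, Mul(-1, Mul(-2, Pow(5, -1)))) = Add(b, Mul(-1, Mul(-2, Rational(1, 5)))) = Add(b, Mul(-1, Rational(-2, 5))) = Add(b, Rational(2, 5)) = Add(Rational(2, 5), b))
Pow(Function('V')(Function('q')(8)), -1) = Pow(Add(Rational(2, 5), Mul(-9, Pow(8, -1))), -1) = Pow(Add(Rational(2, 5), Mul(-9, Rational(1, 8))), -1) = Pow(Add(Rational(2, 5), Rational(-9, 8)), -1) = Pow(Rational(-29, 40), -1) = Rational(-40, 29)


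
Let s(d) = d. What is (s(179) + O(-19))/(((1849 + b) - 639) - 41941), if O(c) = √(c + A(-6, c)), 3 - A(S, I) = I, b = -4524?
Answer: -179/45255 - √3/45255 ≈ -0.0039936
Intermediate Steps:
A(S, I) = 3 - I
O(c) = √3 (O(c) = √(c + (3 - c)) = √3)
(s(179) + O(-19))/(((1849 + b) - 639) - 41941) = (179 + √3)/(((1849 - 4524) - 639) - 41941) = (179 + √3)/((-2675 - 639) - 41941) = (179 + √3)/(-3314 - 41941) = (179 + √3)/(-45255) = (179 + √3)*(-1/45255) = -179/45255 - √3/45255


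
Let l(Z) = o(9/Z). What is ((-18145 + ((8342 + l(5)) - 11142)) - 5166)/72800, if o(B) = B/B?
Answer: -373/1040 ≈ -0.35865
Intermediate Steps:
o(B) = 1
l(Z) = 1
((-18145 + ((8342 + l(5)) - 11142)) - 5166)/72800 = ((-18145 + ((8342 + 1) - 11142)) - 5166)/72800 = ((-18145 + (8343 - 11142)) - 5166)*(1/72800) = ((-18145 - 2799) - 5166)*(1/72800) = (-20944 - 5166)*(1/72800) = -26110*1/72800 = -373/1040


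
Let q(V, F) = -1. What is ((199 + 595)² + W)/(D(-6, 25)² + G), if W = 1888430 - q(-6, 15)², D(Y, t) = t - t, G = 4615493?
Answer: 2518865/4615493 ≈ 0.54574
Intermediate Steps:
D(Y, t) = 0
W = 1888429 (W = 1888430 - 1*(-1)² = 1888430 - 1*1 = 1888430 - 1 = 1888429)
((199 + 595)² + W)/(D(-6, 25)² + G) = ((199 + 595)² + 1888429)/(0² + 4615493) = (794² + 1888429)/(0 + 4615493) = (630436 + 1888429)/4615493 = 2518865*(1/4615493) = 2518865/4615493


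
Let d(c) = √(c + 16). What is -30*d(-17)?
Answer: -30*I ≈ -30.0*I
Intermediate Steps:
d(c) = √(16 + c)
-30*d(-17) = -30*√(16 - 17) = -30*I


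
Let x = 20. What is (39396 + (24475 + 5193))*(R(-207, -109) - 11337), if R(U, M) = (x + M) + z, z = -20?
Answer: -790506544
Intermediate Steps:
R(U, M) = M (R(U, M) = (20 + M) - 20 = M)
(39396 + (24475 + 5193))*(R(-207, -109) - 11337) = (39396 + (24475 + 5193))*(-109 - 11337) = (39396 + 29668)*(-11446) = 69064*(-11446) = -790506544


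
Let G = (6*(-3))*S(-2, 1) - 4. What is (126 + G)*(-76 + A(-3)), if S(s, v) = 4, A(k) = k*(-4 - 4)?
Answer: -2600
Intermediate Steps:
A(k) = -8*k (A(k) = k*(-8) = -8*k)
G = -76 (G = (6*(-3))*4 - 4 = -18*4 - 4 = -72 - 4 = -76)
(126 + G)*(-76 + A(-3)) = (126 - 76)*(-76 - 8*(-3)) = 50*(-76 + 24) = 50*(-52) = -2600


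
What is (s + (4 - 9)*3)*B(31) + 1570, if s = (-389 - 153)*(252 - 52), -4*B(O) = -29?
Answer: -3137755/4 ≈ -7.8444e+5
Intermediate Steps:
B(O) = 29/4 (B(O) = -1/4*(-29) = 29/4)
s = -108400 (s = -542*200 = -108400)
(s + (4 - 9)*3)*B(31) + 1570 = (-108400 + (4 - 9)*3)*(29/4) + 1570 = (-108400 - 5*3)*(29/4) + 1570 = (-108400 - 15)*(29/4) + 1570 = -108415*29/4 + 1570 = -3144035/4 + 1570 = -3137755/4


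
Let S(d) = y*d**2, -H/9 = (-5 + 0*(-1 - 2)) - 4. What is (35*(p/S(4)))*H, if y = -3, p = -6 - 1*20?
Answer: 12285/8 ≈ 1535.6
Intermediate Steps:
p = -26 (p = -6 - 20 = -26)
H = 81 (H = -9*((-5 + 0*(-1 - 2)) - 4) = -9*((-5 + 0*(-3)) - 4) = -9*((-5 + 0) - 4) = -9*(-5 - 4) = -9*(-9) = 81)
S(d) = -3*d**2
(35*(p/S(4)))*H = (35*(-26/((-3*4**2))))*81 = (35*(-26/((-3*16))))*81 = (35*(-26/(-48)))*81 = (35*(-26*(-1/48)))*81 = (35*(13/24))*81 = (455/24)*81 = 12285/8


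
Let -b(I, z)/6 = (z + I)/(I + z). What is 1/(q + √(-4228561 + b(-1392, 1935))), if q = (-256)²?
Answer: 65536/4299195863 - I*√4228567/4299195863 ≈ 1.5244e-5 - 4.7831e-7*I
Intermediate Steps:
b(I, z) = -6 (b(I, z) = -6*(z + I)/(I + z) = -6*(I + z)/(I + z) = -6*1 = -6)
q = 65536
1/(q + √(-4228561 + b(-1392, 1935))) = 1/(65536 + √(-4228561 - 6)) = 1/(65536 + √(-4228567)) = 1/(65536 + I*√4228567)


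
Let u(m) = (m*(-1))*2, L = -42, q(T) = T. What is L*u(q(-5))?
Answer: -420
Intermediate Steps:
u(m) = -2*m (u(m) = -m*2 = -2*m)
L*u(q(-5)) = -(-84)*(-5) = -42*10 = -420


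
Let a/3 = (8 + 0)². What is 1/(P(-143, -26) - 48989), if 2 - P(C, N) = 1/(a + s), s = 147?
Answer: -339/16606594 ≈ -2.0414e-5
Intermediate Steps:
a = 192 (a = 3*(8 + 0)² = 3*8² = 3*64 = 192)
P(C, N) = 677/339 (P(C, N) = 2 - 1/(192 + 147) = 2 - 1/339 = 677/339)
1/(P(-143, -26) - 48989) = 1/(677/339 - 48989) = 1/(-16606594/339) = -339/16606594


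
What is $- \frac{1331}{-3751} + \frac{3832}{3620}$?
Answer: $\frac{39653}{28055} \approx 1.4134$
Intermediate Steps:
$- \frac{1331}{-3751} + \frac{3832}{3620} = \left(-1331\right) \left(- \frac{1}{3751}\right) + 3832 \cdot \frac{1}{3620} = \frac{11}{31} + \frac{958}{905} = \frac{39653}{28055}$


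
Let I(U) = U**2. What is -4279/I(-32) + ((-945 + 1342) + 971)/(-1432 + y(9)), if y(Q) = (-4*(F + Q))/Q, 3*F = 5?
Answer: -25476679/4965376 ≈ -5.1309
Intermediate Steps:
F = 5/3 (F = (1/3)*5 = 5/3 ≈ 1.6667)
y(Q) = (-20/3 - 4*Q)/Q (y(Q) = (-4*(5/3 + Q))/Q = (-20/3 - 4*Q)/Q)
-4279/I(-32) + ((-945 + 1342) + 971)/(-1432 + y(9)) = -4279/((-32)**2) + ((-945 + 1342) + 971)/(-1432 + (-4 - 20/3/9)) = -4279/1024 + (397 + 971)/(-1432 + (-4 - 20/3*1/9)) = -4279*1/1024 + 1368/(-1432 + (-4 - 20/27)) = -4279/1024 + 1368/(-1432 - 128/27) = -4279/1024 + 1368/(-38792/27) = -4279/1024 + 1368*(-27/38792) = -4279/1024 - 4617/4849 = -25476679/4965376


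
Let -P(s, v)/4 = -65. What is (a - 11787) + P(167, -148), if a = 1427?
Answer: -10100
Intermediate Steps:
P(s, v) = 260 (P(s, v) = -4*(-65) = 260)
(a - 11787) + P(167, -148) = (1427 - 11787) + 260 = -10360 + 260 = -10100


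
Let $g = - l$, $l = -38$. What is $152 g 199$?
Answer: $1149424$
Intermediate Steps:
$g = 38$ ($g = \left(-1\right) \left(-38\right) = 38$)
$152 g 199 = 152 \cdot 38 \cdot 199 = 5776 \cdot 199 = 1149424$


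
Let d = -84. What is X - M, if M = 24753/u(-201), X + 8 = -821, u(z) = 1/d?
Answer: 2078423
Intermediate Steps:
u(z) = -1/84 (u(z) = 1/(-84) = -1/84)
X = -829 (X = -8 - 821 = -829)
M = -2079252 (M = 24753/(-1/84) = 24753*(-84) = -2079252)
X - M = -829 - 1*(-2079252) = -829 + 2079252 = 2078423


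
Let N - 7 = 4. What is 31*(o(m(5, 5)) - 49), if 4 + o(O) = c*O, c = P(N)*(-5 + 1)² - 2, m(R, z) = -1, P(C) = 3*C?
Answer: -17949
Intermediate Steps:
N = 11 (N = 7 + 4 = 11)
c = 526 (c = (3*11)*(-5 + 1)² - 2 = 33*(-4)² - 2 = 33*16 - 2 = 528 - 2 = 526)
o(O) = -4 + 526*O
31*(o(m(5, 5)) - 49) = 31*((-4 + 526*(-1)) - 49) = 31*((-4 - 526) - 49) = 31*(-530 - 49) = 31*(-579) = -17949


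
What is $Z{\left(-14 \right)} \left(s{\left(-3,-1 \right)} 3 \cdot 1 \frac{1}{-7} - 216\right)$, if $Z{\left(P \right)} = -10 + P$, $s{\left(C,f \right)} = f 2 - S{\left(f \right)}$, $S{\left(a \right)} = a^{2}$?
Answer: $\frac{36072}{7} \approx 5153.1$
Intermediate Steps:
$s{\left(C,f \right)} = - f^{2} + 2 f$ ($s{\left(C,f \right)} = f 2 - f^{2} = 2 f - f^{2} = - f^{2} + 2 f$)
$Z{\left(-14 \right)} \left(s{\left(-3,-1 \right)} 3 \cdot 1 \frac{1}{-7} - 216\right) = \left(-10 - 14\right) \left(- (2 - -1) 3 \cdot 1 \frac{1}{-7} - 216\right) = - 24 \left(- (2 + 1) 3 \cdot 1 \left(- \frac{1}{7}\right) - 216\right) = - 24 \left(\left(-1\right) 3 \cdot 3 \left(- \frac{1}{7}\right) - 216\right) = - 24 \left(\left(-3\right) 3 \left(- \frac{1}{7}\right) - 216\right) = - 24 \left(\left(-9\right) \left(- \frac{1}{7}\right) - 216\right) = - 24 \left(\frac{9}{7} - 216\right) = \left(-24\right) \left(- \frac{1503}{7}\right) = \frac{36072}{7}$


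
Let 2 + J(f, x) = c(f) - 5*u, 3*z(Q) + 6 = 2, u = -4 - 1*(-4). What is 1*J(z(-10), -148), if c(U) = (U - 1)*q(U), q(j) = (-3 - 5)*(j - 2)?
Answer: -578/9 ≈ -64.222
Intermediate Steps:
q(j) = 16 - 8*j (q(j) = -8*(-2 + j) = 16 - 8*j)
u = 0 (u = -4 + 4 = 0)
z(Q) = -4/3 (z(Q) = -2 + (1/3)*2 = -2 + 2/3 = -4/3)
c(U) = (-1 + U)*(16 - 8*U) (c(U) = (U - 1)*(16 - 8*U) = (-1 + U)*(16 - 8*U))
J(f, x) = -2 - 8*(-1 + f)*(-2 + f) (J(f, x) = -2 + (-8*(-1 + f)*(-2 + f) - 5*0) = -2 + (-8*(-1 + f)*(-2 + f) + 0) = -2 - 8*(-1 + f)*(-2 + f))
1*J(z(-10), -148) = 1*(-18 - 8*(-4/3)**2 + 24*(-4/3)) = 1*(-18 - 8*16/9 - 32) = 1*(-18 - 128/9 - 32) = 1*(-578/9) = -578/9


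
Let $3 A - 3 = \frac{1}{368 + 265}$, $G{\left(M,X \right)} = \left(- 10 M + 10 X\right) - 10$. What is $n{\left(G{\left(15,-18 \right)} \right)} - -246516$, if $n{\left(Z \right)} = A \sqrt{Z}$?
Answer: $246516 + \frac{3800 i \sqrt{85}}{1899} \approx 2.4652 \cdot 10^{5} + 18.449 i$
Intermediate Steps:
$G{\left(M,X \right)} = -10 - 10 M + 10 X$
$A = \frac{1900}{1899}$ ($A = 1 + \frac{1}{3 \left(368 + 265\right)} = 1 + \frac{1}{3 \cdot 633} = 1 + \frac{1}{3} \cdot \frac{1}{633} = 1 + \frac{1}{1899} = \frac{1900}{1899} \approx 1.0005$)
$n{\left(Z \right)} = \frac{1900 \sqrt{Z}}{1899}$
$n{\left(G{\left(15,-18 \right)} \right)} - -246516 = \frac{1900 \sqrt{-10 - 150 + 10 \left(-18\right)}}{1899} - -246516 = \frac{1900 \sqrt{-10 - 150 - 180}}{1899} + 246516 = \frac{1900 \sqrt{-340}}{1899} + 246516 = \frac{1900 \cdot 2 i \sqrt{85}}{1899} + 246516 = \frac{3800 i \sqrt{85}}{1899} + 246516 = 246516 + \frac{3800 i \sqrt{85}}{1899}$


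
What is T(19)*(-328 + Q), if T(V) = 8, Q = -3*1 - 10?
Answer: -2728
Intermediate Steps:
Q = -13 (Q = -3 - 10 = -13)
T(19)*(-328 + Q) = 8*(-328 - 13) = 8*(-341) = -2728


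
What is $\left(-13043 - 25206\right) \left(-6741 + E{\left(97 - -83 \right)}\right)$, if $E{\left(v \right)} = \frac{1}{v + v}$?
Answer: $\frac{92821104991}{360} \approx 2.5784 \cdot 10^{8}$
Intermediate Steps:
$E{\left(v \right)} = \frac{1}{2 v}$
$\left(-13043 - 25206\right) \left(-6741 + E{\left(97 - -83 \right)}\right) = \left(-13043 - 25206\right) \left(-6741 + \frac{1}{2 \left(97 - -83\right)}\right) = - 38249 \left(-6741 + \frac{1}{2 \left(97 + 83\right)}\right) = - 38249 \left(-6741 + \frac{1}{2 \cdot 180}\right) = - 38249 \left(-6741 + \frac{1}{2} \cdot \frac{1}{180}\right) = - 38249 \left(-6741 + \frac{1}{360}\right) = \left(-38249\right) \left(- \frac{2426759}{360}\right) = \frac{92821104991}{360}$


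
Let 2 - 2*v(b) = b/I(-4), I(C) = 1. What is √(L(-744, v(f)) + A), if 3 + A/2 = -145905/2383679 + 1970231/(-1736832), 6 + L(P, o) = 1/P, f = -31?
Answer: I*√102893790208893966880639207/2673782269016 ≈ 3.7937*I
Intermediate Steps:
v(b) = 1 - b/2 (v(b) = 1 - b/(2*1) = 1 - b/2)
L(P, o) = -6 + 1/P
A = -17369960627593/2070024982464 (A = -6 + 2*(-145905/2383679 + 1970231/(-1736832)) = -6 + 2*(-145905*1/2383679 + 1970231*(-1/1736832)) = -6 + 2*(-145905/2383679 - 1970231/1736832) = -6 + 2*(-4949810732809/4140049964928) = -6 - 4949810732809/2070024982464 = -17369960627593/2070024982464 ≈ -8.3912)
√(L(-744, v(f)) + A) = √((-6 + 1/(-744)) - 17369960627593/2070024982464) = √((-6 - 1/744) - 17369960627593/2070024982464) = √(-4465/744 - 17369960627593/2070024982464) = √(-307859892411541/21390258152128) = I*√102893790208893966880639207/2673782269016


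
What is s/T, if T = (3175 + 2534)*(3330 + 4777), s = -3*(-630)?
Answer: 630/15427621 ≈ 4.0836e-5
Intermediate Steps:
s = 1890
T = 46282863 (T = 5709*8107 = 46282863)
s/T = 1890/46282863 = 1890*(1/46282863) = 630/15427621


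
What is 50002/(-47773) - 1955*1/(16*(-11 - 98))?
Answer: 6192727/83316112 ≈ 0.074328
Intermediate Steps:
50002/(-47773) - 1955*1/(16*(-11 - 98)) = 50002*(-1/47773) - 1955/(16*(-109)) = -50002/47773 - 1955/(-1744) = -50002/47773 - 1955*(-1/1744) = -50002/47773 + 1955/1744 = 6192727/83316112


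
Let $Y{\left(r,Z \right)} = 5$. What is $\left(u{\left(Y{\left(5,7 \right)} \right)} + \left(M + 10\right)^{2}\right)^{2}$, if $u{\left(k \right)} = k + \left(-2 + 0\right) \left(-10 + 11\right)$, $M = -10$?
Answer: $9$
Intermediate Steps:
$u{\left(k \right)} = -2 + k$ ($u{\left(k \right)} = k - 2 = -2 + k$)
$\left(u{\left(Y{\left(5,7 \right)} \right)} + \left(M + 10\right)^{2}\right)^{2} = \left(\left(-2 + 5\right) + \left(-10 + 10\right)^{2}\right)^{2} = \left(3 + 0^{2}\right)^{2} = \left(3 + 0\right)^{2} = 3^{2} = 9$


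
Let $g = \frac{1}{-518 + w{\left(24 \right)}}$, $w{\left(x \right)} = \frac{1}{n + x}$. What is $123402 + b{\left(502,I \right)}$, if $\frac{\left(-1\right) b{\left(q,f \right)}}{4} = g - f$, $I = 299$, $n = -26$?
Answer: $\frac{129208134}{1037} \approx 1.246 \cdot 10^{5}$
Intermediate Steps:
$w{\left(x \right)} = \frac{1}{-26 + x}$
$g = - \frac{2}{1037}$ ($g = \frac{1}{-518 + \frac{1}{-26 + 24}} = \frac{1}{-518 + \frac{1}{-2}} = \frac{1}{-518 - \frac{1}{2}} = \frac{1}{- \frac{1037}{2}} = - \frac{2}{1037} \approx -0.0019286$)
$b{\left(q,f \right)} = \frac{8}{1037} + 4 f$ ($b{\left(q,f \right)} = - 4 \left(- \frac{2}{1037} - f\right) = \frac{8}{1037} + 4 f$)
$123402 + b{\left(502,I \right)} = 123402 + \left(\frac{8}{1037} + 4 \cdot 299\right) = 123402 + \left(\frac{8}{1037} + 1196\right) = 123402 + \frac{1240260}{1037} = \frac{129208134}{1037}$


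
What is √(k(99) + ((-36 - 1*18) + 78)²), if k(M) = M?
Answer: 15*√3 ≈ 25.981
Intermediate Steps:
√(k(99) + ((-36 - 1*18) + 78)²) = √(99 + ((-36 - 1*18) + 78)²) = √(99 + ((-36 - 18) + 78)²) = √(99 + (-54 + 78)²) = √(99 + 24²) = √(99 + 576) = √675 = 15*√3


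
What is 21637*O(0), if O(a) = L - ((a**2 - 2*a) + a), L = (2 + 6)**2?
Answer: 1384768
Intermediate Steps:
L = 64 (L = 8**2 = 64)
O(a) = 64 + a - a**2 (O(a) = 64 - ((a**2 - 2*a) + a) = 64 - (a**2 - a) = 64 + (a - a**2) = 64 + a - a**2)
21637*O(0) = 21637*(64 + 0 - 1*0**2) = 21637*(64 + 0 - 1*0) = 21637*(64 + 0 + 0) = 21637*64 = 1384768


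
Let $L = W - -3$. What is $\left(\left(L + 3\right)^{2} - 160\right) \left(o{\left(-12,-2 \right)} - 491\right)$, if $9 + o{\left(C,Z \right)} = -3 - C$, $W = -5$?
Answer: $78069$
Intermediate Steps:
$L = -2$ ($L = -5 - -3 = -5 + 3 = -2$)
$o{\left(C,Z \right)} = -12 - C$ ($o{\left(C,Z \right)} = -9 - \left(3 + C\right) = -12 - C$)
$\left(\left(L + 3\right)^{2} - 160\right) \left(o{\left(-12,-2 \right)} - 491\right) = \left(\left(-2 + 3\right)^{2} - 160\right) \left(\left(-12 - -12\right) - 491\right) = \left(1^{2} - 160\right) \left(\left(-12 + 12\right) - 491\right) = \left(1 - 160\right) \left(0 - 491\right) = \left(-159\right) \left(-491\right) = 78069$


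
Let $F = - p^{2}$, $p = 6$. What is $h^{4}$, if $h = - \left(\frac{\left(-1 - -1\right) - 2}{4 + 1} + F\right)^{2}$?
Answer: $\frac{1203846470694789376}{390625} \approx 3.0818 \cdot 10^{12}$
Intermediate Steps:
$F = -36$ ($F = - 6^{2} = \left(-1\right) 36 = -36$)
$h = - \frac{33124}{25}$ ($h = - \left(\frac{\left(-1 - -1\right) - 2}{4 + 1} - 36\right)^{2} = - \left(\frac{\left(-1 + 1\right) - 2}{5} - 36\right)^{2} = - \left(\left(0 - 2\right) \frac{1}{5} - 36\right)^{2} = - \left(\left(-2\right) \frac{1}{5} - 36\right)^{2} = - \left(- \frac{2}{5} - 36\right)^{2} = - \left(- \frac{182}{5}\right)^{2} = \left(-1\right) \frac{33124}{25} = - \frac{33124}{25} \approx -1325.0$)
$h^{4} = \left(- \frac{33124}{25}\right)^{4} = \frac{1203846470694789376}{390625}$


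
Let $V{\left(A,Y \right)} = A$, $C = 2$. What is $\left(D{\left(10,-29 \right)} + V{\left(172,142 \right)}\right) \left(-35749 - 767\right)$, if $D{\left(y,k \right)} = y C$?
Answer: $-7011072$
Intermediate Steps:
$D{\left(y,k \right)} = 2 y$ ($D{\left(y,k \right)} = y 2 = 2 y$)
$\left(D{\left(10,-29 \right)} + V{\left(172,142 \right)}\right) \left(-35749 - 767\right) = \left(2 \cdot 10 + 172\right) \left(-35749 - 767\right) = \left(20 + 172\right) \left(-36516\right) = 192 \left(-36516\right) = -7011072$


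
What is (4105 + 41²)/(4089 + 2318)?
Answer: 5786/6407 ≈ 0.90307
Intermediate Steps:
(4105 + 41²)/(4089 + 2318) = (4105 + 1681)/6407 = 5786*(1/6407) = 5786/6407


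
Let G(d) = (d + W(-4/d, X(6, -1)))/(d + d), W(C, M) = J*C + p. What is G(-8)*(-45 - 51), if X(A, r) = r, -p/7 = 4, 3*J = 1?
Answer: -215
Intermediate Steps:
J = 1/3 (J = (1/3)*1 = 1/3 ≈ 0.33333)
p = -28 (p = -7*4 = -28)
W(C, M) = -28 + C/3 (W(C, M) = C/3 - 28 = -28 + C/3)
G(d) = (-28 + d - 4/(3*d))/(2*d) (G(d) = (d + (-28 + (-4/d)/3))/(d + d) = (d + (-28 - 4/(3*d)))/((2*d)) = (-28 + d - 4/(3*d))*(1/(2*d)) = (-28 + d - 4/(3*d))/(2*d))
G(-8)*(-45 - 51) = (1/2 - 14/(-8) - 2/3/(-8)**2)*(-45 - 51) = (1/2 - 14*(-1/8) - 2/3*1/64)*(-96) = (1/2 + 7/4 - 1/96)*(-96) = (215/96)*(-96) = -215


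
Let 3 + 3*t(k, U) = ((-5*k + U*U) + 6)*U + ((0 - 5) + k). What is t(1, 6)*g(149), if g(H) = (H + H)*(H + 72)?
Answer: 14159470/3 ≈ 4.7198e+6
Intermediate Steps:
g(H) = 2*H*(72 + H) (g(H) = (2*H)*(72 + H) = 2*H*(72 + H))
t(k, U) = -8/3 + k/3 + U*(6 + U² - 5*k)/3 (t(k, U) = -1 + (((-5*k + U*U) + 6)*U + ((0 - 5) + k))/3 = -1 + (((-5*k + U²) + 6)*U + (-5 + k))/3 = -1 + (((U² - 5*k) + 6)*U + (-5 + k))/3 = -1 + ((6 + U² - 5*k)*U + (-5 + k))/3 = -1 + (U*(6 + U² - 5*k) + (-5 + k))/3 = -1 + (-5 + k + U*(6 + U² - 5*k))/3 = -1 + (-5/3 + k/3 + U*(6 + U² - 5*k)/3) = -8/3 + k/3 + U*(6 + U² - 5*k)/3)
t(1, 6)*g(149) = (-8/3 + 2*6 + (⅓)*1 + (⅓)*6³ - 5/3*6*1)*(2*149*(72 + 149)) = (-8/3 + 12 + ⅓ + (⅓)*216 - 10)*(2*149*221) = (-8/3 + 12 + ⅓ + 72 - 10)*65858 = (215/3)*65858 = 14159470/3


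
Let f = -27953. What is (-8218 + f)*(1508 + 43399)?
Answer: -1624331097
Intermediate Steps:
(-8218 + f)*(1508 + 43399) = (-8218 - 27953)*(1508 + 43399) = -36171*44907 = -1624331097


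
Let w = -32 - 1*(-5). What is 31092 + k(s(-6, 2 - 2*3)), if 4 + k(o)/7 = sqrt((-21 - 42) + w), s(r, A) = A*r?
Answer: 31064 + 21*I*sqrt(10) ≈ 31064.0 + 66.408*I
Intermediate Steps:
w = -27 (w = -32 + 5 = -27)
k(o) = -28 + 21*I*sqrt(10) (k(o) = -28 + 7*sqrt((-21 - 42) - 27) = -28 + 7*sqrt(-63 - 27) = -28 + 7*sqrt(-90) = -28 + 7*(3*I*sqrt(10)) = -28 + 21*I*sqrt(10))
31092 + k(s(-6, 2 - 2*3)) = 31092 + (-28 + 21*I*sqrt(10)) = 31064 + 21*I*sqrt(10)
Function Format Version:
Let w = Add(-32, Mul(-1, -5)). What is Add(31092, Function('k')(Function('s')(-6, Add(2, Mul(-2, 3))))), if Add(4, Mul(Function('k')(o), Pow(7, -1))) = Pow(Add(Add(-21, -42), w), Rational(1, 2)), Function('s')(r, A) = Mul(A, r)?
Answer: Add(31064, Mul(21, I, Pow(10, Rational(1, 2)))) ≈ Add(31064., Mul(66.408, I))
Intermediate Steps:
w = -27 (w = Add(-32, 5) = -27)
Function('k')(o) = Add(-28, Mul(21, I, Pow(10, Rational(1, 2)))) (Function('k')(o) = Add(-28, Mul(7, Pow(Add(Add(-21, -42), -27), Rational(1, 2)))) = Add(-28, Mul(7, Pow(Add(-63, -27), Rational(1, 2)))) = Add(-28, Mul(7, Pow(-90, Rational(1, 2)))) = Add(-28, Mul(7, Mul(3, I, Pow(10, Rational(1, 2))))) = Add(-28, Mul(21, I, Pow(10, Rational(1, 2)))))
Add(31092, Function('k')(Function('s')(-6, Add(2, Mul(-2, 3))))) = Add(31092, Add(-28, Mul(21, I, Pow(10, Rational(1, 2))))) = Add(31064, Mul(21, I, Pow(10, Rational(1, 2))))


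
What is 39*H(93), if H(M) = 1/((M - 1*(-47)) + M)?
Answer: 39/233 ≈ 0.16738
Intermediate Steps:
H(M) = 1/(47 + 2*M) (H(M) = 1/((M + 47) + M) = 1/((47 + M) + M) = 1/(47 + 2*M))
39*H(93) = 39/(47 + 2*93) = 39/(47 + 186) = 39/233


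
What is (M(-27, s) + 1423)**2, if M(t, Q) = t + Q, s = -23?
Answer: 1885129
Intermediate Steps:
M(t, Q) = Q + t
(M(-27, s) + 1423)**2 = ((-23 - 27) + 1423)**2 = (-50 + 1423)**2 = 1373**2 = 1885129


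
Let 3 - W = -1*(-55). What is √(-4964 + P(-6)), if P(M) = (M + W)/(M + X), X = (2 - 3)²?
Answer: I*√123810/5 ≈ 70.373*I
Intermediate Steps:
X = 1 (X = (-1)² = 1)
W = -52 (W = 3 - (-1)*(-55) = 3 - 1*55 = 3 - 55 = -52)
P(M) = (-52 + M)/(1 + M) (P(M) = (M - 52)/(M + 1) = (-52 + M)/(1 + M))
√(-4964 + P(-6)) = √(-4964 + (-52 - 6)/(1 - 6)) = √(-4964 - 58/(-5)) = √(-4964 - ⅕*(-58)) = √(-4964 + 58/5) = √(-24762/5) = I*√123810/5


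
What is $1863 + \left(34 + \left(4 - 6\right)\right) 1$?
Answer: $1895$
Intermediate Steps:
$1863 + \left(34 + \left(4 - 6\right)\right) 1 = 1863 + \left(34 - 2\right) 1 = 1863 + 32 \cdot 1 = 1863 + 32 = 1895$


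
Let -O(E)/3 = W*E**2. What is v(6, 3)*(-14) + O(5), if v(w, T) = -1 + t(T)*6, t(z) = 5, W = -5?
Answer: -31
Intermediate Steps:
O(E) = 15*E**2 (O(E) = -(-15)*E**2 = 15*E**2)
v(w, T) = 29 (v(w, T) = -1 + 5*6 = -1 + 30 = 29)
v(6, 3)*(-14) + O(5) = 29*(-14) + 15*5**2 = -406 + 15*25 = -406 + 375 = -31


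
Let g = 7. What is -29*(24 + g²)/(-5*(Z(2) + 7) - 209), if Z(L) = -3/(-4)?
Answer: 8468/991 ≈ 8.5449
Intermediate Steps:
Z(L) = ¾ (Z(L) = -3*(-¼) = ¾)
-29*(24 + g²)/(-5*(Z(2) + 7) - 209) = -29*(24 + 7²)/(-5*(¾ + 7) - 209) = -29*(24 + 49)/(-5*31/4 - 209) = -2117/(-155/4 - 209) = -2117/(-991/4) = -2117*(-4)/991 = -29*(-292/991) = 8468/991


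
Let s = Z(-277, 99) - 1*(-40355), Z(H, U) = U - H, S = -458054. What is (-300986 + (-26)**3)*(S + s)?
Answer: 132943249526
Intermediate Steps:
s = 40731 (s = (99 - 1*(-277)) - 1*(-40355) = (99 + 277) + 40355 = 376 + 40355 = 40731)
(-300986 + (-26)**3)*(S + s) = (-300986 + (-26)**3)*(-458054 + 40731) = (-300986 - 17576)*(-417323) = -318562*(-417323) = 132943249526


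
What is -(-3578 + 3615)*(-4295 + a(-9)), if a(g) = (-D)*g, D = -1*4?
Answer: 160247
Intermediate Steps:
D = -4
a(g) = 4*g (a(g) = (-1*(-4))*g = 4*g)
-(-3578 + 3615)*(-4295 + a(-9)) = -(-3578 + 3615)*(-4295 + 4*(-9)) = -37*(-4295 - 36) = -37*(-4331) = -1*(-160247) = 160247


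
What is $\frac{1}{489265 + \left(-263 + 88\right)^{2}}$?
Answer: $\frac{1}{519890} \approx 1.9235 \cdot 10^{-6}$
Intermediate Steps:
$\frac{1}{489265 + \left(-263 + 88\right)^{2}} = \frac{1}{489265 + \left(-175\right)^{2}} = \frac{1}{489265 + 30625} = \frac{1}{519890}$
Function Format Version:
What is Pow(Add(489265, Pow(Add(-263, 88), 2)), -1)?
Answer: Rational(1, 519890) ≈ 1.9235e-6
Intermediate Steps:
Pow(Add(489265, Pow(Add(-263, 88), 2)), -1) = Pow(Add(489265, Pow(-175, 2)), -1) = Pow(Add(489265, 30625), -1) = Pow(519890, -1) = Rational(1, 519890)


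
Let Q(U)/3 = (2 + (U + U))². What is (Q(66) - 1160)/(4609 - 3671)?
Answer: 26354/469 ≈ 56.192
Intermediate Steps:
Q(U) = 3*(2 + 2*U)² (Q(U) = 3*(2 + (U + U))² = 3*(2 + 2*U)²)
(Q(66) - 1160)/(4609 - 3671) = (12*(1 + 66)² - 1160)/(4609 - 3671) = (12*67² - 1160)/938 = (12*4489 - 1160)*(1/938) = (53868 - 1160)*(1/938) = 52708*(1/938) = 26354/469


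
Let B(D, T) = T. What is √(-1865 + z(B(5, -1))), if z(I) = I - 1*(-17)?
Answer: 43*I ≈ 43.0*I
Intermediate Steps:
z(I) = 17 + I (z(I) = I + 17 = 17 + I)
√(-1865 + z(B(5, -1))) = √(-1865 + (17 - 1)) = √(-1865 + 16) = √(-1849) = 43*I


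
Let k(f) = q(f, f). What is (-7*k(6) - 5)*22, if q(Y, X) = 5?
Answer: -880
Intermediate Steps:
k(f) = 5
(-7*k(6) - 5)*22 = (-7*5 - 5)*22 = (-35 - 5)*22 = -40*22 = -880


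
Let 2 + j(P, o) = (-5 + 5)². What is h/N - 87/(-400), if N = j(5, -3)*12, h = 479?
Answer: -23689/1200 ≈ -19.741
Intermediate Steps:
j(P, o) = -2 (j(P, o) = -2 + (-5 + 5)² = -2 + 0² = -2 + 0 = -2)
N = -24 (N = -2*12 = -24)
h/N - 87/(-400) = 479/(-24) - 87/(-400) = 479*(-1/24) - 87*(-1/400) = -479/24 + 87/400 = -23689/1200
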